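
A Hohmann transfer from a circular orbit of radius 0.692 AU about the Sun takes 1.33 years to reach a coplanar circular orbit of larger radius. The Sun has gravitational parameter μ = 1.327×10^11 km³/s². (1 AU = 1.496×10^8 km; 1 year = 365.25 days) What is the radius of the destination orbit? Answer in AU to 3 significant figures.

In km: r₁ = 0.692 × 1.496×10^8 = 1.035232×10^8 km.
Transfer time t = 1.33 years × 365.25 × 86400 s = 4.1971608×10^7 s, and t = π√(a_t³/μ).
So a_t = (μ t²/π²)^(1/3) = (1.327×10^11 × (4.1971608×10^7)² / π²)^(1/3) = 2.8718×10^8 km.
Since a_t = (r₁ + r₂)/2, r₂ = 2a_t − r₁ = 2×2.8718×10^8 − 1.035232×10^8 = 4.708368×10^8 km.
In AU: r₂ = 4.708368×10^8 / 1.496×10^8 = 3.15 AU.

r₂ = 3.15 AU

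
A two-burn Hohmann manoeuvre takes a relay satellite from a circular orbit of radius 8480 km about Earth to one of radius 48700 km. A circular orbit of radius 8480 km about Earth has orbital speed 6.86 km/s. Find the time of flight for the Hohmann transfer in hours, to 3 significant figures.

From the circular-orbit relation v² = μ/r at r = 8480 km: μ = v²r = (6.86)² × 8480 = 3.99065×10^5 km³/s².
Semi-major axis of the transfer orbit: a_t = (8480 + 48700)/2 = 28590 km.
Transfer time t = π√(a_t³/μ) = π√((28590)³ / 3.99065×10^5) = 24040 s.
Converting: 24040 s ÷ 3600 s/hour = 6.68 hours.

t = 6.68 hours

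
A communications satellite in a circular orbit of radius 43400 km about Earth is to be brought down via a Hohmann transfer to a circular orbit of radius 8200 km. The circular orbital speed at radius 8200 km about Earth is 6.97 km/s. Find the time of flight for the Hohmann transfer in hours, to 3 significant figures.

t = 5.73 hours

From the circular-orbit relation v² = μ/r at r = 8200 km: μ = v²r = (6.97)² × 8200 = 3.98363×10^5 km³/s².
The Hohmann ellipse has a_t = (r₁ + r₂)/2 = 25800 km.
Transfer time t = π√(a_t³/μ) = π√((25800)³ / 3.98363×10^5) = 20630 s.
Converting: 20630 s ÷ 3600 s/hour = 5.73 hours.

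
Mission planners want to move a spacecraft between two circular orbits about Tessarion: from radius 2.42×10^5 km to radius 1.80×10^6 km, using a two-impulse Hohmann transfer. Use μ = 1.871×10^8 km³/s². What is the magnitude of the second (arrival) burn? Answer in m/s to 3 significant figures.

Δv₂ = 5230 m/s

Transfer-ellipse semi-major axis a_t = (r₁ + r₂)/2 = (2.420×10^5 + 1.800×10^6)/2 = 1.021×10^6 km.
On the circular orbit at r = 1.800×10^6 km, v_c = √(μ/r) = 10.1953 km/s.
Vis-viva on the transfer ellipse at r = 1.800×10^6 km gives v_t = √[μ(2/r − 1/a_t)] = 4.96358 km/s.
Δv₂ = |v_t − v_c| = |4.96358 − 10.1953| = 5.232 km/s.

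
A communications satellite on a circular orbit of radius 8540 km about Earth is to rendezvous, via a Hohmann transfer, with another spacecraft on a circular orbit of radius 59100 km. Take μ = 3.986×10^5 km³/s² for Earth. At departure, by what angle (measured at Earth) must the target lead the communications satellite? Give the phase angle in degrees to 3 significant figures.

φ = 102°

Semi-major axis of the transfer orbit: a_t = (8540 + 59100)/2 = 33820 km.
The half-period of the transfer ellipse is t = π√(a_t³/μ) = 30950 s.
The target's mean motion on its circular orbit is ω₂ = √(μ/r₂³) = 4.394×10^-5 rad/s.
Angle swept by the target during transfer: ω₂·t = 1.360 rad = 77.92°.
The communications satellite traverses 180° on the transfer ellipse, so the target must lead by 180° − 77.92° = 102°.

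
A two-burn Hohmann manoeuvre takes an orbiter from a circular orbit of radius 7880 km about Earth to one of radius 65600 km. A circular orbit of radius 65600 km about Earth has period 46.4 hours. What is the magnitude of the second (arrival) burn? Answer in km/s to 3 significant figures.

From Kepler's third law T² = 4π²r³/μ at r = 65600 km, T = 46.4 hours = 46.4 × 3600 s = 1.6704×10^5 s: μ = 4π²r³/T² = 3.99420×10^5 km³/s².
Semi-major axis of the transfer orbit: a_t = (7880 + 65600)/2 = 36740 km.
Circular speed at r = 65600 km: v_c = √(μ/r) = 2.468 km/s.
Vis-viva on the transfer ellipse at r = 65600 km gives v_t = √[μ(2/r − 1/a_t)] = 1.143 km/s.
Δv₂ = |v_t − v_c| = |1.143 − 2.468| = 1.325 km/s.

Δv₂ = 1.32 km/s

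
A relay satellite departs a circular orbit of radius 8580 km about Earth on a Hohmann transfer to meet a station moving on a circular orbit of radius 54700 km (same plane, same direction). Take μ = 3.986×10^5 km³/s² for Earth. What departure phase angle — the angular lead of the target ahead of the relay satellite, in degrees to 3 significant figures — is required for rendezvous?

φ = 101°

Semi-major axis of the transfer orbit: a_t = (8580 + 54700)/2 = 31640 km.
Transfer time t = π√(a_t³/μ) = 28005 s.
The target's mean motion on its circular orbit is ω₂ = √(μ/r₂³) = 4.9350×10^-5 rad/s.
Angle swept by the target during transfer: ω₂·t = 1.38205 rad = 79.19°.
Arrival is 180° from departure on the ellipse, so φ = 180° − 79.19° = 101°.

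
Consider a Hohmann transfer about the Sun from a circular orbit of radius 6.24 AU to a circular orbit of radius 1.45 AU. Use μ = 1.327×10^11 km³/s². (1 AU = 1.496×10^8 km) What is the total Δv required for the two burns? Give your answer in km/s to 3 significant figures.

In km: r₁ = 6.24 × 1.496×10^8 = 9.33504×10^8 km; r₂ = 1.45 × 1.496×10^8 = 2.1692×10^8 km.
The Hohmann ellipse has a_t = (r₁ + r₂)/2 = 5.75212×10^8 km.
Circular speed at r₁: v₁ = √(μ/r₁) = √(1.327×10^11/9.33504×10^8) = 11.923 km/s.
On the transfer ellipse at r₁, vis-viva equation gives v_a = √[μ(2/r₁ − 1/a_t)] = 7.3217 km/s.
First burn Δv₁ = |v_a − v₁| = 4.601 km/s.
Circular speed at r₂: v₂ = √(μ/r₂) = 24.734 km/s.
Transfer-orbit speed at r₂: v_p = √[μ(2/r₂ − 1/a_t)] = 31.509 km/s.
Second burn Δv₂ = |v₂ − v_p| = 6.775 km/s.
Δv = Δv₁ + Δv₂ = 4.601 + 6.775 = 11.38 km/s.

Δv = 11.4 km/s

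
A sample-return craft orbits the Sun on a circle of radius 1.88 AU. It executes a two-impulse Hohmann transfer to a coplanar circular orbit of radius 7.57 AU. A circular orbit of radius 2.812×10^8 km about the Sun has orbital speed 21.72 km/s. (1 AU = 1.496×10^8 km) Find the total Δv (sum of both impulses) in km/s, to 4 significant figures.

From the circular-orbit relation v² = μ/r at r = 2.812×10^8 km: μ = v²r = (21.72)² × 2.812×10^8 = 1.32658×10^11 km³/s².
In km: r₁ = 1.88 × 1.496×10^8 = 2.81248×10^8 km; r₂ = 7.57 × 1.496×10^8 = 1.132472×10^9 km.
The Hohmann ellipse has a_t = (r₁ + r₂)/2 = 7.0686×10^8 km.
At r₁ the circular-orbit speed is v₁ = √(μ/r₁) = 21.718 km/s.
Transfer-orbit speed at r₁ (vis-viva): v_p = √[μ(2/r₁ − 1/a_t)] = 27.490 km/s.
First burn Δv₁ = |v_p − v₁| = 5.772 km/s.
Circular speed at r₂: v₂ = √(μ/r₂) = 10.823 km/s.
Transfer-orbit speed at r₂: v_a = √[μ(2/r₂ − 1/a_t)] = 6.8270 km/s.
Second burn Δv₂ = |v₂ − v_a| = 3.996 km/s.
Δv = Δv₁ + Δv₂ = 5.772 + 3.996 = 9.768 km/s.

Δv = 9.768 km/s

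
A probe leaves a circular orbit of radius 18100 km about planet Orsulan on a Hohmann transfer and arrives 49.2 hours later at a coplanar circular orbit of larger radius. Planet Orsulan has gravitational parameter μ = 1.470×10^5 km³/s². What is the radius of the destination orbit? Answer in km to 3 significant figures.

r₂ = 1.37×10^5 km

Transfer time t = 49.2 hours = 1.7712×10^5 s, and t = π√(a_t³/μ).
So a_t = (μ t²/π²)^(1/3) = (1.470×10^5 × (1.7712×10^5)² / π²)^(1/3) = 77598 km.
Since a_t = (r₁ + r₂)/2, r₂ = 2a_t − r₁ = 2×77598 − 18100 = 1.37096×10^5 km.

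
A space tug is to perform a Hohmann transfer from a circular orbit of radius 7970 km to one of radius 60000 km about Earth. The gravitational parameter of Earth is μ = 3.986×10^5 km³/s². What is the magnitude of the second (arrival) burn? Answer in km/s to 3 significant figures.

The Hohmann ellipse has a_t = (r₁ + r₂)/2 = 33985 km.
On the circular orbit at r = 60000 km, v_c = √(μ/r) = 2.577 km/s.
Transfer-orbit speed at the same r (vis-viva, a = a_t): v_t = √[μ(2/r − 1/a_t)] = 1.248 km/s.
Δv₂ = |v_t − v_c| = |1.248 − 2.577| = 1.329 km/s.

Δv₂ = 1.33 km/s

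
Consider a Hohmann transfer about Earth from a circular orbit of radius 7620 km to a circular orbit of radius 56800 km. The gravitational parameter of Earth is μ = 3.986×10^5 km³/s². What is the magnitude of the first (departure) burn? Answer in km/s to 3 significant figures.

Semi-major axis of the transfer orbit: a_t = (7620 + 56800)/2 = 32210 km.
On the circular orbit at r = 7620 km, v_c = √(μ/r) = 7.2325 km/s.
Vis-viva on the transfer ellipse at r = 7620 km gives v_t = √[μ(2/r − 1/a_t)] = 9.6044 km/s.
Δv₁ = |v_t − v_c| = |9.6044 − 7.2325| = 2.372 km/s.

Δv₁ = 2.37 km/s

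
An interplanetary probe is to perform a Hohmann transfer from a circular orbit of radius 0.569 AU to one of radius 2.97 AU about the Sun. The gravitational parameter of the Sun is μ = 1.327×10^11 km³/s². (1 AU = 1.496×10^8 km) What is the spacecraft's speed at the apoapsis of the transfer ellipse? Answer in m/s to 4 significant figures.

v = 9800 m/s

In km: r₁ = 0.569 × 1.496×10^8 = 8.51224×10^7 km; r₂ = 2.97 × 1.496×10^8 = 4.44312×10^8 km.
Semi-major axis of the transfer orbit: a_t = (8.51224×10^7 + 4.44312×10^8)/2 = 2.647172×10^8 km.
At apoapsis, r = 4.44312×10^8 km.
Applying v² = μ(2/r − 1/a_t): v = 9.800 km/s.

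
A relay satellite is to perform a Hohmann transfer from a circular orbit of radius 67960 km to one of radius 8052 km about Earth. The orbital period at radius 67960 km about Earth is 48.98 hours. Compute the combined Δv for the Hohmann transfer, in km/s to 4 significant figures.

From Kepler's third law T² = 4π²r³/μ at r = 67960 km, T = 48.98 hours = 48.98 × 3600 s = 1.76328×10^5 s: μ = 4π²r³/T² = 3.98545×10^5 km³/s².
Semi-major axis of the transfer orbit: a_t = (67960 + 8052)/2 = 38006 km.
Circular speed at r₁: v₁ = √(μ/r₁) = √(3.98545×10^5/67960) = 2.422 km/s.
On the transfer ellipse at r₁, v² = μ(2/r − 1/a) gives v_a = √[μ(2/r₁ − 1/a_t)] = 1.115 km/s.
First burn Δv₁ = |v_a − v₁| = 1.307 km/s.
Circular speed at r₂: v₂ = √(μ/r₂) = 7.0354 km/s.
Transfer-orbit speed at r₂: v_p = √[μ(2/r₂ − 1/a_t)] = 9.4078 km/s.
Second burn Δv₂ = |v₂ − v_p| = 2.372 km/s.
Δv = Δv₁ + Δv₂ = 1.307 + 2.372 = 3.679 km/s.

Δv = 3.679 km/s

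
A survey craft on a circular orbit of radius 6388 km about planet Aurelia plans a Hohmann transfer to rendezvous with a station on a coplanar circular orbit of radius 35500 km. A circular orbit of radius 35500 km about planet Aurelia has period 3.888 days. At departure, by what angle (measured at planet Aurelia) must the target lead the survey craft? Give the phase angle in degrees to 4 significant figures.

φ = 98.43°

From Kepler's third law T² = 4π²r³/μ at r = 35500 km, T = 3.888 days = 3.888 × 86400 s = 3.359232×10^5 s: μ = 4π²r³/T² = 15651.8 km³/s².
Semi-major axis of the transfer orbit: a_t = (6388 + 35500)/2 = 20944 km.
Transfer time t = π√(a_t³/μ) = 76113 s.
The target's mean motion on its circular orbit is ω₂ = √(μ/r₂³) = 1.8704×10^-5 rad/s.
Angle swept by the target during transfer: ω₂·t = 1.4236 rad = 81.57°.
Arrival is 180° from departure on the ellipse, so φ = 180° − 81.57° = 98.43°.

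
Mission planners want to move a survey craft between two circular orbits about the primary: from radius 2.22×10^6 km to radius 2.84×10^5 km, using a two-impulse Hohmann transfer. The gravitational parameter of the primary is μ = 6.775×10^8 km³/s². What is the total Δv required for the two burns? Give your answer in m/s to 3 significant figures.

Δv = 25300 m/s

The Hohmann ellipse has a_t = (r₁ + r₂)/2 = 1.252×10^6 km.
Circular speed at r₁: v₁ = √(μ/r₁) = √(6.775×10^8/2.220×10^6) = 17.469 km/s.
On the transfer ellipse at r₁, vis-viva gives v_a = √[μ(2/r₁ − 1/a_t)] = 8.3202 km/s.
First burn Δv₁ = |v_a − v₁| = 9.149 km/s.
At r₂, v₂ = √(μ/r₂) = 48.84 km/s.
Transfer-orbit speed at r₂: v_p = √[μ(2/r₂ − 1/a_t)] = 65.04 km/s.
Second burn Δv₂ = |v₂ − v_p| = 16.20 km/s.
Total Δv = Δv₁ + Δv₂ = 25.35 km/s.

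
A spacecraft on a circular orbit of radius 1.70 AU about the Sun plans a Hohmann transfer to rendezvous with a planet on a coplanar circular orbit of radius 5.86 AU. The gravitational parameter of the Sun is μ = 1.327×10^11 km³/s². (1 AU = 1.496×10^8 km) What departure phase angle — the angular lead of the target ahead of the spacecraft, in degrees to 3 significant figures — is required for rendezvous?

φ = 86.7°

In km: r₁ = 1.70 × 1.496×10^8 = 2.5432×10^8 km; r₂ = 5.86 × 1.496×10^8 = 8.76656×10^8 km.
Transfer-ellipse semi-major axis a_t = (r₁ + r₂)/2 = (2.5432×10^8 + 8.76656×10^8)/2 = 5.65488×10^8 km.
Transfer time t = π√(a_t³/μ) = 1.159710×10^8 s.
The target's mean motion on its circular orbit is ω₂ = √(μ/r₂³) = 1.403433×10^-8 rad/s.
Angle swept by the target during transfer: ω₂·t = 1.62758 rad = 93.253°.
Arrival is 180° from departure on the ellipse, so φ = 180° − 93.253° = 86.7°.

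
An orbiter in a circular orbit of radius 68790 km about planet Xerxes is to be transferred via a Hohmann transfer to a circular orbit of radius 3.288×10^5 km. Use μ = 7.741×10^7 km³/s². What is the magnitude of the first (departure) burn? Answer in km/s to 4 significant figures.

Δv₁ = 9.596 km/s

Semi-major axis of the transfer orbit: a_t = (68790 + 3.288×10^5)/2 = 1.98795×10^5 km.
Circular speed at r = 68790 km: v_c = √(μ/r) = 33.546 km/s.
Vis-viva on the transfer ellipse at r = 68790 km gives v_t = √[μ(2/r − 1/a_t)] = 43.142 km/s.
Δv₁ = |v_t − v_c| = |43.142 − 33.546| = 9.596 km/s.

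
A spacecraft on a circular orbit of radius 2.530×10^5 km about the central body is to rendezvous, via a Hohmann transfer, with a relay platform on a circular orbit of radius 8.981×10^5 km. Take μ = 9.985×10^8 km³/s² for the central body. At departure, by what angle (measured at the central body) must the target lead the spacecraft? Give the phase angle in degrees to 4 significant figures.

φ = 87.66°

The Hohmann ellipse has a_t = (r₁ + r₂)/2 = 5.7555×10^5 km.
Transfer time t = π√(a_t³/μ) = 43411 s.
Target angular speed ω₂ = √(μ/r₂³) = 3.7127×10^-5 rad/s.
Angle swept by the target during transfer: ω₂·t = 1.6117 rad = 92.34°.
The spacecraft traverses 180° on the transfer ellipse, so the target must lead by 180° − 92.34° = 87.66°.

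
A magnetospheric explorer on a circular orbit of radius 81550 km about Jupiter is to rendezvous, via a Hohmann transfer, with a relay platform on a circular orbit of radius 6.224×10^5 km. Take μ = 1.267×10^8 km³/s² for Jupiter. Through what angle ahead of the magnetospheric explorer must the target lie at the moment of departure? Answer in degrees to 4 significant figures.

The Hohmann ellipse has a_t = (r₁ + r₂)/2 = 3.51975×10^5 km.
The half-period of the transfer ellipse is t = π√(a_t³/μ) = 58281.3 s.
The target's mean motion on its circular orbit is ω₂ = √(μ/r₂³) = 2.29237×10^-5 rad/s.
Angle swept by the target during transfer: ω₂·t = 1.33602 rad = 76.548°.
Arrival is 180° from departure on the ellipse, so φ = 180° − 76.548° = 103.5°.

φ = 103.5°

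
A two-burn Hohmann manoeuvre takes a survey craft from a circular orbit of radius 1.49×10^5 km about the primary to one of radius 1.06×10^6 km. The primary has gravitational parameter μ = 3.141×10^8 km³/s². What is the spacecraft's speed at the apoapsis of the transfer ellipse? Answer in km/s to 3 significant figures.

v = 8.55 km/s

The Hohmann ellipse has a_t = (r₁ + r₂)/2 = 6.045×10^5 km.
At apoapsis, r = 1.060×10^6 km.
Applying v² = μ(2/r − 1/a_t): v = 8.546 km/s.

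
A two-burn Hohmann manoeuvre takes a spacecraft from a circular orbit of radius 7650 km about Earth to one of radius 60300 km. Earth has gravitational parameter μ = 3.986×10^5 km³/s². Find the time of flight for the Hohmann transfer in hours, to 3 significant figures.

The Hohmann ellipse has a_t = (r₁ + r₂)/2 = 33975 km.
By Kepler's third law the transfer-orbit period is T = 2π√(a_t³/μ), so t = T/2 = 31160 s.
Converting: 31160 s ÷ 3600 s/hour = 8.66 hours.

t = 8.66 hours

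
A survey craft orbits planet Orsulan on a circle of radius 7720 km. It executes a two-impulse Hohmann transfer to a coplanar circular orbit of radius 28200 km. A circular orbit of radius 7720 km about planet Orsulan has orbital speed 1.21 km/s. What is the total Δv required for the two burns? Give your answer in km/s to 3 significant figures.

From the circular-orbit relation v² = μ/r at r = 7720 km: μ = v²r = (1.21)² × 7720 = 11302.9 km³/s².
The Hohmann ellipse has a_t = (r₁ + r₂)/2 = 17960 km.
At r₁ the circular-orbit speed is v₁ = √(μ/r₁) = 1.2100 km/s.
Transfer-orbit speed at r₁ (vis-viva equation): v_p = √[μ(2/r₁ − 1/a_t)] = 1.5162 km/s.
First burn Δv₁ = |v_p − v₁| = 0.3062 km/s.
Circular speed at r₂: v₂ = √(μ/r₂) = 0.6331 km/s.
Transfer-orbit speed at r₂: v_a = √[μ(2/r₂ − 1/a_t)] = 0.4151 km/s.
Second burn Δv₂ = |v₂ − v_a| = 0.2180 km/s.
Δv = Δv₁ + Δv₂ = 0.3062 + 0.2180 = 0.5242 km/s.

Δv = 0.524 km/s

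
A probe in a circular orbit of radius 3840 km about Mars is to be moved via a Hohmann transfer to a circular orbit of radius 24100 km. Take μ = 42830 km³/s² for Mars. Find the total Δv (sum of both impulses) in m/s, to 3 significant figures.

Δv = 1680 m/s

Semi-major axis of the transfer orbit: a_t = (3840 + 24100)/2 = 13970 km.
At r₁ the circular-orbit speed is v₁ = √(μ/r₁) = 3.340 km/s.
On the transfer ellipse at r₁, vis-viva gives v_p = √[μ(2/r₁ − 1/a_t)] = 4.387 km/s.
First burn Δv₁ = |v_p − v₁| = 1.047 km/s.
Circular speed at r₂: v₂ = √(μ/r₂) = 1.3331 km/s.
Transfer-orbit speed at r₂: v_a = √[μ(2/r₂ − 1/a_t)] = 0.69893 km/s.
Second burn Δv₂ = |v₂ − v_a| = 0.6342 km/s.
Total Δv = Δv₁ + Δv₂ = 1.681 km/s.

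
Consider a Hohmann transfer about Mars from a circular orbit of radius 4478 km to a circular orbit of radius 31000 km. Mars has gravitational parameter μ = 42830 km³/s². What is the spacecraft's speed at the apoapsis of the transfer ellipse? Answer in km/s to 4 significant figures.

v = 0.5906 km/s

The Hohmann ellipse has a_t = (r₁ + r₂)/2 = 17739 km.
At apoapsis, r = 31000 km.
Vis-viva: v = √[μ(2/r − 1/a_t)] = √[42830 × (2/31000 − 1/17739)] = 0.5906 km/s.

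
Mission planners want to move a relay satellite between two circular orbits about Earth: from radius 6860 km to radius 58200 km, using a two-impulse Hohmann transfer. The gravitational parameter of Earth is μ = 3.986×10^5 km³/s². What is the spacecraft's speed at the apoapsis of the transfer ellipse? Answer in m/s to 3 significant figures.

v = 1200 m/s

Semi-major axis of the transfer orbit: a_t = (6860 + 58200)/2 = 32530 km.
The apoapsis of the transfer ellipse is at r = 58200 km.
Vis-viva: v = √[μ(2/r − 1/a_t)] = √[3.986×10^5 × (2/58200 − 1/32530)] = 1.202 km/s.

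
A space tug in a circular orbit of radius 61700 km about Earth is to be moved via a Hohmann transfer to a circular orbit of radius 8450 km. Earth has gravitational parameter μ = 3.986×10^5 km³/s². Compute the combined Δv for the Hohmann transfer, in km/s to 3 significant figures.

Semi-major axis of the transfer orbit: a_t = (61700 + 8450)/2 = 35075 km.
At r₁ the circular-orbit speed is v₁ = √(μ/r₁) = 2.542 km/s.
On the transfer ellipse at r₁, v² = μ(2/r − 1/a) gives v_a = √[μ(2/r₁ − 1/a_t)] = 1.248 km/s.
First burn Δv₁ = |v_a − v₁| = 1.294 km/s.
Circular speed at r₂: v₂ = √(μ/r₂) = 6.868 km/s.
Transfer-orbit speed at r₂: v_p = √[μ(2/r₂ − 1/a_t)] = 9.109 km/s.
Second burn Δv₂ = |v₂ − v_p| = 2.241 km/s.
Total Δv = Δv₁ + Δv₂ = 3.535 km/s.

Δv = 3.54 km/s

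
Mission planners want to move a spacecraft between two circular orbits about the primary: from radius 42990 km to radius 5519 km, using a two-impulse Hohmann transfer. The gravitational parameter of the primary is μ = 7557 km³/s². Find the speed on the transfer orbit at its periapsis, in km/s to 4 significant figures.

v = 1.558 km/s

The Hohmann ellipse has a_t = (r₁ + r₂)/2 = 24254.5 km.
The periapsis of the transfer ellipse is at r = 5519 km.
Applying v² = μ(2/r − 1/a_t): v = 1.558 km/s.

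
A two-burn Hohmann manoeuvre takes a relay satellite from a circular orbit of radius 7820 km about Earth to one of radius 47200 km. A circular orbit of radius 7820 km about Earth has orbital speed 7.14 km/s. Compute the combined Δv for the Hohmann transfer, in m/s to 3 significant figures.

Δv = 3570 m/s

From the circular-orbit relation v² = μ/r at r = 7820 km: μ = v²r = (7.14)² × 7820 = 3.98660×10^5 km³/s².
The Hohmann ellipse has a_t = (r₁ + r₂)/2 = 27510 km.
At r₁ the circular-orbit speed is v₁ = √(μ/r₁) = 7.140 km/s.
On the transfer ellipse at r₁, v² = μ(2/r − 1/a) gives v_p = √[μ(2/r₁ − 1/a_t)] = 9.352 km/s.
First burn Δv₁ = |v_p − v₁| = 2.212 km/s.
At r₂, v₂ = √(μ/r₂) = 2.906 km/s.
Transfer-orbit speed at r₂: v_a = √[μ(2/r₂ − 1/a_t)] = 1.549 km/s.
Second burn Δv₂ = |v₂ − v_a| = 1.357 km/s.
Δv = Δv₁ + Δv₂ = 2.212 + 1.357 = 3.569 km/s.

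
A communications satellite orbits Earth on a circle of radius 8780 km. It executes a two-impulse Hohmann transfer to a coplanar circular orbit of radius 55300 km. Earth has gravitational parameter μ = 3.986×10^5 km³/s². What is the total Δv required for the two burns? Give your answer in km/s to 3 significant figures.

Δv = 3.39 km/s

Semi-major axis of the transfer orbit: a_t = (8780 + 55300)/2 = 32040 km.
At r₁ the circular-orbit speed is v₁ = √(μ/r₁) = 6.738 km/s.
Transfer-orbit speed at r₁ (vis-viva): v_p = √[μ(2/r₁ − 1/a_t)] = 8.852 km/s.
First burn Δv₁ = |v_p − v₁| = 2.114 km/s.
Circular speed at r₂: v₂ = √(μ/r₂) = 2.6848 km/s.
Transfer-orbit speed at r₂: v_a = √[μ(2/r₂ − 1/a_t)] = 1.4054 km/s.
Second burn Δv₂ = |v₂ − v_a| = 1.279 km/s.
Total Δv = Δv₁ + Δv₂ = 3.393 km/s.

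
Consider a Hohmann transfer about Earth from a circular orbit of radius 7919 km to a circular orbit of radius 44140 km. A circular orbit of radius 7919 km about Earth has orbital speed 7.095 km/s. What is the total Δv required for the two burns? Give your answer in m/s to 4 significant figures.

From the circular-orbit relation v² = μ/r at r = 7919 km: μ = v²r = (7.095)² × 7919 = 3.98635×10^5 km³/s².
Transfer-ellipse semi-major axis a_t = (r₁ + r₂)/2 = (7919 + 44140)/2 = 26029.5 km.
Circular speed at r₁: v₁ = √(μ/r₁) = √(3.98635×10^5/7919) = 7.095 km/s.
Transfer-orbit speed at r₁ (vis-viva): v_p = √[μ(2/r₁ − 1/a_t)] = 9.239 km/s.
First burn Δv₁ = |v_p − v₁| = 2.144 km/s.
At r₂, v₂ = √(μ/r₂) = 3.0052 km/s.
Transfer-orbit speed at r₂: v_a = √[μ(2/r₂ − 1/a_t)] = 1.6576 km/s.
Second burn Δv₂ = |v₂ − v_a| = 1.348 km/s.
Total Δv = Δv₁ + Δv₂ = 3.492 km/s.

Δv = 3492 m/s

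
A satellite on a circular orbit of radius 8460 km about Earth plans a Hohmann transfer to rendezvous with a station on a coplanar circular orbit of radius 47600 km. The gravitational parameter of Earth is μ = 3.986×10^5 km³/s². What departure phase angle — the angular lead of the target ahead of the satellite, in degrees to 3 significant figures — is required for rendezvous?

φ = 98.7°

Transfer-ellipse semi-major axis a_t = (r₁ + r₂)/2 = (8460 + 47600)/2 = 28030 km.
Transfer time t = π√(a_t³/μ) = 23351.6 s.
Target angular speed ω₂ = √(μ/r₂³) = 6.07936×10^-5 rad/s.
Angle swept by the target during transfer: ω₂·t = 1.4196 rad = 81.34°.
The satellite traverses 180° on the transfer ellipse, so the target must lead by 180° − 81.34° = 98.7°.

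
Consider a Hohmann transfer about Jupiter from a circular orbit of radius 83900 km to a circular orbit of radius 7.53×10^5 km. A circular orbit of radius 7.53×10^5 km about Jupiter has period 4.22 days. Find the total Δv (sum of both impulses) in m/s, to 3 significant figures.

From Kepler's third law T² = 4π²r³/μ at r = 7.53×10^5 km, T = 4.22 days = 4.22 × 86400 s = 3.64608×10^5 s: μ = 4π²r³/T² = 1.26792×10^8 km³/s².
The Hohmann ellipse has a_t = (r₁ + r₂)/2 = 4.1845×10^5 km.
At r₁ the circular-orbit speed is v₁ = √(μ/r₁) = 38.875 km/s.
Transfer-orbit speed at r₁ (v² = μ(2/r − 1/a)): v_p = √[μ(2/r₁ − 1/a_t)] = 52.148 km/s.
First burn Δv₁ = |v_p − v₁| = 13.27 km/s.
Circular speed at r₂: v₂ = √(μ/r₂) = 12.976 km/s.
Transfer-orbit speed at r₂: v_a = √[μ(2/r₂ − 1/a_t)] = 5.8104 km/s.
Second burn Δv₂ = |v₂ − v_a| = 7.166 km/s.
Δv = Δv₁ + Δv₂ = 13.27 + 7.166 = 20.44 km/s.

Δv = 20400 m/s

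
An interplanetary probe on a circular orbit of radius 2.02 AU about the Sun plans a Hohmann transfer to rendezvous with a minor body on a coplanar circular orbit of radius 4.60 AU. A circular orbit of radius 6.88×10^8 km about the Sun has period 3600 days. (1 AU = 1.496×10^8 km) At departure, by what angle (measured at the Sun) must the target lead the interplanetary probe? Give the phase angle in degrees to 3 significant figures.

From Kepler's third law T² = 4π²r³/μ at r = 6.88×10^8 km, T = 3600 days = 3600 × 86400 s = 3.1104×10^8 s: μ = 4π²r³/T² = 1.32890×10^11 km³/s².
In km: r₁ = 2.02 × 1.496×10^8 = 3.02192×10^8 km; r₂ = 4.60 × 1.496×10^8 = 6.8816×10^8 km.
Transfer-ellipse semi-major axis a_t = (r₁ + r₂)/2 = (3.02192×10^8 + 6.8816×10^8)/2 = 4.95176×10^8 km.
Transfer time t = π√(a_t³/μ) = 9.4960×10^7 s.
Target angular speed ω₂ = √(μ/r₂³) = 2.0194×10^-8 rad/s.
Angle swept by the target during transfer: ω₂·t = 1.918 rad = 109.9°.
Arrival is 180° from departure on the ellipse, so φ = 180° − 109.9° = 70.1°.

φ = 70.1°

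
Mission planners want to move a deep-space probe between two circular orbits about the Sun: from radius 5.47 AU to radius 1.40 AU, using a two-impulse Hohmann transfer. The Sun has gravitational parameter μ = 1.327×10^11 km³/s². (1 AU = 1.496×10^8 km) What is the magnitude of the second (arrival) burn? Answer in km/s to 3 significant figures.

Δv₂ = 6.59 km/s

In km: r₁ = 5.47 × 1.496×10^8 = 8.18312×10^8 km; r₂ = 1.40 × 1.496×10^8 = 2.0944×10^8 km.
The Hohmann ellipse has a_t = (r₁ + r₂)/2 = 5.13876×10^8 km.
Circular speed at r = 2.0944×10^8 km: v_c = √(μ/r) = 25.171 km/s.
Vis-viva on the transfer ellipse at r = 2.0944×10^8 km gives v_t = √[μ(2/r − 1/a_t)] = 31.764 km/s.
Δv₂ = |v_t − v_c| = |31.764 − 25.171| = 6.593 km/s.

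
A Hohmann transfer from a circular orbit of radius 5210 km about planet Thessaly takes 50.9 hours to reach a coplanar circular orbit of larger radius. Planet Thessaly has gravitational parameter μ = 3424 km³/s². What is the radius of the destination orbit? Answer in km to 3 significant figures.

r₂ = 40100 km

Transfer time t = 50.9 hours = 1.8324×10^5 s, and t = π√(a_t³/μ).
So a_t = (μ t²/π²)^(1/3) = (3424 × (1.8324×10^5)² / π²)^(1/3) = 22669 km.
Since a_t = (r₁ + r₂)/2, r₂ = 2a_t − r₁ = 2×22669 − 5210 = 40128 km.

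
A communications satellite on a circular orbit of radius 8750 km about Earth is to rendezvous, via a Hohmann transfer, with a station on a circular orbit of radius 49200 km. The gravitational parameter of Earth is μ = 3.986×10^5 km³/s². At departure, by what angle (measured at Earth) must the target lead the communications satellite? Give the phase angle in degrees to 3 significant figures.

φ = 98.6°

The Hohmann ellipse has a_t = (r₁ + r₂)/2 = 28975 km.
The half-period of the transfer ellipse is t = π√(a_t³/μ) = 24542.364 s.
Target angular speed ω₂ = √(μ/r₂³) = 5.7852348×10^-5 rad/s.
Angle swept by the target during transfer: ω₂·t = 1.4198334 rad = 81.3505°.
The communications satellite traverses 180° on the transfer ellipse, so the target must lead by 180° − 81.3505° = 98.6°.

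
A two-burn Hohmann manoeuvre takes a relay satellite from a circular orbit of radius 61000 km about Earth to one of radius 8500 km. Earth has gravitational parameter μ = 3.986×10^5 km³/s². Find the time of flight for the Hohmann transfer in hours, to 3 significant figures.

t = 8.95 hours

The Hohmann ellipse has a_t = (r₁ + r₂)/2 = 34750 km.
By Kepler's third law the transfer-orbit period is T = 2π√(a_t³/μ), so t = T/2 = 32230 s.
Converting: 32230 s ÷ 3600 s/hour = 8.95 hours.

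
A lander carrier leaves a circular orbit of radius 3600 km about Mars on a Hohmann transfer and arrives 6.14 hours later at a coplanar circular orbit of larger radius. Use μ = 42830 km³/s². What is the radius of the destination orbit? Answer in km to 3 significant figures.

Transfer time t = 6.14 hours = 22104 s, and t = π√(a_t³/μ).
So a_t = (μ t²/π²)^(1/3) = (42830 × (22104)² / π²)^(1/3) = 12847 km.
Since a_t = (r₁ + r₂)/2, r₂ = 2a_t − r₁ = 2×12847 − 3600 = 22094 km.

r₂ = 22100 km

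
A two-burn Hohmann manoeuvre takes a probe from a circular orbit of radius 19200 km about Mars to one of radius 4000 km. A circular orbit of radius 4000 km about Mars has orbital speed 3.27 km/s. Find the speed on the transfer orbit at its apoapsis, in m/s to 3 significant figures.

From the circular-orbit relation v² = μ/r at r = 4000 km: μ = v²r = (3.27)² × 4000 = 42771.6 km³/s².
The Hohmann ellipse has a_t = (r₁ + r₂)/2 = 11600 km.
The apoapsis of the transfer ellipse is at r = 19200 km.
Applying v² = μ(2/r − 1/a_t): v = 0.8765 km/s.

v = 876 m/s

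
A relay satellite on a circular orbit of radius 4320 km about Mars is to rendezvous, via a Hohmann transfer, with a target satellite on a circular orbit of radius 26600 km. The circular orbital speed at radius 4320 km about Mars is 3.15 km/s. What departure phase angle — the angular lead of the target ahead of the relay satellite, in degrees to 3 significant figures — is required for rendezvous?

From the circular-orbit relation v² = μ/r at r = 4320 km: μ = v²r = (3.15)² × 4320 = 42865.2 km³/s².
Transfer-ellipse semi-major axis a_t = (r₁ + r₂)/2 = (4320 + 26600)/2 = 15460 km.
Transfer time t = π√(a_t³/μ) = 29170 s.
The target's mean motion on its circular orbit is ω₂ = √(μ/r₂³) = 4.772×10^-5 rad/s.
Angle swept by the target during transfer: ω₂·t = 1.392 rad = 79.76°.
The relay satellite traverses 180° on the transfer ellipse, so the target must lead by 180° − 79.76° = 100°.

φ = 100°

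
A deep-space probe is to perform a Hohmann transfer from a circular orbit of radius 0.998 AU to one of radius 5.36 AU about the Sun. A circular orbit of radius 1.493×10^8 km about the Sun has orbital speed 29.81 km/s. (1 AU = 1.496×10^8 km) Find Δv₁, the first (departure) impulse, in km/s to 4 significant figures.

From the circular-orbit relation v² = μ/r at r = 1.493×10^8 km: μ = v²r = (29.81)² × 1.493×10^8 = 1.32673×10^11 km³/s².
In km: r₁ = 0.998 × 1.496×10^8 = 1.493008×10^8 km; r₂ = 5.36 × 1.496×10^8 = 8.01856×10^8 km.
Semi-major axis of the transfer orbit: a_t = (1.493008×10^8 + 8.01856×10^8)/2 = 4.755784×10^8 km.
On the circular orbit at r = 1.493008×10^8 km, v_c = √(μ/r) = 29.810 km/s.
Vis-viva on the transfer ellipse at r = 1.493008×10^8 km gives v_t = √[μ(2/r − 1/a_t)] = 38.708 km/s.
Δv₁ = |v_t − v_c| = |38.708 − 29.810| = 8.898 km/s.

Δv₁ = 8.898 km/s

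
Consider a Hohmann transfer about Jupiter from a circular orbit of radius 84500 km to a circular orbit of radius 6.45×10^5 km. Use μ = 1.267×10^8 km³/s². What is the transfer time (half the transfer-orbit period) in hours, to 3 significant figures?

Semi-major axis of the transfer orbit: a_t = (84500 + 6.450×10^5)/2 = 3.6475×10^5 km.
Half the transfer-orbit period gives t = π√(a_t³/μ) = 61480 s.
Converting: 61480 s ÷ 3600 s/hour = 17.1 hours.

t = 17.1 hours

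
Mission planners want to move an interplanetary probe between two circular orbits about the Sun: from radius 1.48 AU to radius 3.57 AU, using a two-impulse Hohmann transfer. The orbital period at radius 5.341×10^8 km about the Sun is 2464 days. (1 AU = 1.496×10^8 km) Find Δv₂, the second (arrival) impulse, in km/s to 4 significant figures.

From Kepler's third law T² = 4π²r³/μ at r = 5.341×10^8 km, T = 2464 days = 2464 × 86400 s = 2.128896×10^8 s: μ = 4π²r³/T² = 1.32715×10^11 km³/s².
In km: r₁ = 1.48 × 1.496×10^8 = 2.21408×10^8 km; r₂ = 3.57 × 1.496×10^8 = 5.34072×10^8 km.
Transfer-ellipse semi-major axis a_t = (r₁ + r₂)/2 = (2.21408×10^8 + 5.34072×10^8)/2 = 3.7774×10^8 km.
On the circular orbit at r = 5.34072×10^8 km, v_c = √(μ/r) = 15.764 km/s.
Vis-viva on the transfer ellipse at r = 5.34072×10^8 km gives v_t = √[μ(2/r − 1/a_t)] = 12.069 km/s.
Δv₂ = |v_t − v_c| = |12.069 − 15.764| = 3.695 km/s.

Δv₂ = 3.695 km/s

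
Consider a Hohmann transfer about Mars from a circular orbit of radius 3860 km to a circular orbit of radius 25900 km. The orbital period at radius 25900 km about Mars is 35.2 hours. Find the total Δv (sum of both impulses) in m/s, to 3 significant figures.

From Kepler's third law T² = 4π²r³/μ at r = 25900 km, T = 35.2 hours = 35.2 × 3600 s = 1.2672×10^5 s: μ = 4π²r³/T² = 42713.8 km³/s².
The Hohmann ellipse has a_t = (r₁ + r₂)/2 = 14880 km.
Circular speed at r₁: v₁ = √(μ/r₁) = √(42713.8/3860) = 3.327 km/s.
On the transfer ellipse at r₁, vis-viva equation gives v_p = √[μ(2/r₁ − 1/a_t)] = 4.389 km/s.
First burn Δv₁ = |v_p − v₁| = 1.062 km/s.
Circular speed at r₂: v₂ = √(μ/r₂) = 1.2842 km/s.
Transfer-orbit speed at r₂: v_a = √[μ(2/r₂ − 1/a_t)] = 0.65407 km/s.
Second burn Δv₂ = |v₂ − v_a| = 0.6301 km/s.
Total Δv = Δv₁ + Δv₂ = 1.692 km/s.

Δv = 1690 m/s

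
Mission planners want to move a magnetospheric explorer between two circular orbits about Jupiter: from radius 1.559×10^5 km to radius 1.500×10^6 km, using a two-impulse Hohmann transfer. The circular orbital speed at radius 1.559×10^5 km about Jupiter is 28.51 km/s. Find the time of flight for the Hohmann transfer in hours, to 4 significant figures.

From the circular-orbit relation v² = μ/r at r = 1.559×10^5 km: μ = v²r = (28.51)² × 1.559×10^5 = 1.26719×10^8 km³/s².
Semi-major axis of the transfer orbit: a_t = (1.559×10^5 + 1.500×10^6)/2 = 8.2795×10^5 km.
By Kepler's third law the transfer-orbit period is T = 2π√(a_t³/μ), so t = T/2 = 2.1025×10^5 s.
Converting: 2.1025×10^5 s ÷ 3600 s/hour = 58.40 hours.

t = 58.40 hours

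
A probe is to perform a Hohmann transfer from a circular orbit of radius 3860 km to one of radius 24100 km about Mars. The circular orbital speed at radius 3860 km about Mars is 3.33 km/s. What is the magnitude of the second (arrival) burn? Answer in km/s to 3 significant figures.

From the circular-orbit relation v² = μ/r at r = 3860 km: μ = v²r = (3.33)² × 3860 = 42803.2 km³/s².
Transfer-ellipse semi-major axis a_t = (r₁ + r₂)/2 = (3860 + 24100)/2 = 13980 km.
Circular speed at r = 24100 km: v_c = √(μ/r) = 1.3327 km/s.
Vis-viva on the transfer ellipse at r = 24100 km gives v_t = √[μ(2/r − 1/a_t)] = 0.70028 km/s.
Δv₂ = |v_t − v_c| = |0.70028 − 1.3327| = 0.6324 km/s.

Δv₂ = 0.632 km/s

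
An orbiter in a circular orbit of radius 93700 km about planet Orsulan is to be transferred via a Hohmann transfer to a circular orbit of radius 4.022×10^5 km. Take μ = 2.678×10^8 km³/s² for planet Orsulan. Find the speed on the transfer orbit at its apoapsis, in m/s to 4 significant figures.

v = 15860 m/s

Transfer-ellipse semi-major axis a_t = (r₁ + r₂)/2 = (93700 + 4.022×10^5)/2 = 2.4795×10^5 km.
At apoapsis, r = 4.022×10^5 km.
Vis-viva: v = √[μ(2/r − 1/a_t)] = √[2.678×10^8 × (2/4.022×10^5 − 1/2.4795×10^5)] = 15.86 km/s.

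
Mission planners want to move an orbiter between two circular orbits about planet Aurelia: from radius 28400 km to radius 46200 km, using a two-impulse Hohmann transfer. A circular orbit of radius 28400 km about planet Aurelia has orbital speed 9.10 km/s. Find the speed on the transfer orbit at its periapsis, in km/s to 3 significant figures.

From the circular-orbit relation v² = μ/r at r = 28400 km: μ = v²r = (9.10)² × 28400 = 2.35180×10^6 km³/s².
Transfer-ellipse semi-major axis a_t = (r₁ + r₂)/2 = (28400 + 46200)/2 = 37300 km.
At periapsis, r = 28400 km.
Vis-viva: v = √[μ(2/r − 1/a_t)] = √[2.35180×10^6 × (2/28400 − 1/37300)] = 10.13 km/s.

v = 10.1 km/s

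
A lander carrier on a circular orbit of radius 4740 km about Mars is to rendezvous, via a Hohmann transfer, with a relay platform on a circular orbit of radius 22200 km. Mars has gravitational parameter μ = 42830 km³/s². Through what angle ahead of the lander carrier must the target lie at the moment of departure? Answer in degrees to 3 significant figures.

The Hohmann ellipse has a_t = (r₁ + r₂)/2 = 13470 km.
Transfer time t = π√(a_t³/μ) = 23730 s.
Target angular speed ω₂ = √(μ/r₂³) = 6.257×10^-5 rad/s.
Angle swept by the target during transfer: ω₂·t = 1.4848 rad = 85.07°.
Arrival is 180° from departure on the ellipse, so φ = 180° − 85.07° = 94.9°.

φ = 94.9°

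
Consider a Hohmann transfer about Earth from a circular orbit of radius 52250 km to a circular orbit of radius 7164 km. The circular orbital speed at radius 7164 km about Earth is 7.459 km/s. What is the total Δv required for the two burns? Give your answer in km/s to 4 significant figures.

Δv = 3.839 km/s

From the circular-orbit relation v² = μ/r at r = 7164 km: μ = v²r = (7.459)² × 7164 = 3.98581×10^5 km³/s².
The Hohmann ellipse has a_t = (r₁ + r₂)/2 = 29707 km.
At r₁ the circular-orbit speed is v₁ = √(μ/r₁) = 2.762 km/s.
Transfer-orbit speed at r₁ (vis-viva equation): v_a = √[μ(2/r₁ − 1/a_t)] = 1.356 km/s.
First burn Δv₁ = |v_a − v₁| = 1.406 km/s.
Circular speed at r₂: v₂ = √(μ/r₂) = 7.459 km/s.
Transfer-orbit speed at r₂: v_p = √[μ(2/r₂ − 1/a_t)] = 9.892 km/s.
Second burn Δv₂ = |v₂ − v_p| = 2.433 km/s.
Total Δv = Δv₁ + Δv₂ = 3.839 km/s.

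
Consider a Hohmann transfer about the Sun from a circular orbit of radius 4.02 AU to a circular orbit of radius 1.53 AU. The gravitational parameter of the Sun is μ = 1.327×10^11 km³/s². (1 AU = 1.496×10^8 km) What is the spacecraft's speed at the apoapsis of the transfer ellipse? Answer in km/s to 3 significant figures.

In km: r₁ = 4.02 × 1.496×10^8 = 6.01392×10^8 km; r₂ = 1.53 × 1.496×10^8 = 2.28888×10^8 km.
The Hohmann ellipse has a_t = (r₁ + r₂)/2 = 4.1514×10^8 km.
At apoapsis, r = 6.01392×10^8 km.
From the vis-viva equation, v = √[μ(2/r − 1/a_t)] = 11.03 km/s.

v = 11.0 km/s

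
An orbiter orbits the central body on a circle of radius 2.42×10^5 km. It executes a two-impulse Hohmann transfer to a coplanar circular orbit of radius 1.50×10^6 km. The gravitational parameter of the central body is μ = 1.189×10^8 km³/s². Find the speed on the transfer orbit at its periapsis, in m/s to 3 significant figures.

Semi-major axis of the transfer orbit: a_t = (2.420×10^5 + 1.500×10^6)/2 = 8.710×10^5 km.
The periapsis of the transfer ellipse is at r = 2.420×10^5 km.
From the vis-viva equation, v = √[μ(2/r − 1/a_t)] = 29.09 km/s.

v = 29100 m/s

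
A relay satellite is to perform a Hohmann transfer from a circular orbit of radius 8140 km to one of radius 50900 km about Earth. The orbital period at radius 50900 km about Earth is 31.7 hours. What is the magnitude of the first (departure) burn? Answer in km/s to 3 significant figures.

From Kepler's third law T² = 4π²r³/μ at r = 50900 km, T = 31.7 hours = 31.7 × 3600 s = 1.1412×10^5 s: μ = 4π²r³/T² = 3.99751×10^5 km³/s².
Transfer-ellipse semi-major axis a_t = (r₁ + r₂)/2 = (8140 + 50900)/2 = 29520 km.
Circular speed at r = 8140 km: v_c = √(μ/r) = 7.008 km/s.
Vis-viva on the transfer ellipse at r = 8140 km gives v_t = √[μ(2/r − 1/a_t)] = 9.202 km/s.
Δv₁ = |v_t − v_c| = |9.202 − 7.008| = 2.194 km/s.

Δv₁ = 2.19 km/s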